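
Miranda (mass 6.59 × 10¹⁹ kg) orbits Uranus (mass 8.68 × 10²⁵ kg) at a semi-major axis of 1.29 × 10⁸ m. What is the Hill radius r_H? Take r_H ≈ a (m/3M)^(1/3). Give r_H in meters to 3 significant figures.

r_H ≈ a (m/3M)^(1/3)
    = (1.29 × 10⁸) × (6.59 × 10¹⁹ / (3 × 8.68 × 10²⁵))^(1/3)
    = 8.16 × 10⁵ m

8.16 × 10⁵ m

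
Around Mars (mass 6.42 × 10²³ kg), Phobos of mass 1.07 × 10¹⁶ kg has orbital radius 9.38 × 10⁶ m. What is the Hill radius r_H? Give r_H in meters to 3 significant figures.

1.66 × 10⁴ m

r_H ≈ a (m/3M)^(1/3)
    = (9.38 × 10⁶) × (1.07 × 10¹⁶ / (3 × 6.42 × 10²³))^(1/3)
    = 1.66 × 10⁴ m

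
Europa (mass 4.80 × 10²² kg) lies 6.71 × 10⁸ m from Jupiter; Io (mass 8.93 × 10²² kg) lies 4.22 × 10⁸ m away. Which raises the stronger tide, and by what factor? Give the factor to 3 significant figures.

Tidal stretch scales as M/d³; compute that for each body.
Europa: (4.80 × 10²²) / (6.71 × 10⁸)³ = 1.589 × 10⁻⁴
Io: (8.93 × 10²²) / (4.22 × 10⁸)³ = 1.188 × 10⁻³
Ratio (larger/smaller) = 7.48

Io, by a factor of ≈ 7.48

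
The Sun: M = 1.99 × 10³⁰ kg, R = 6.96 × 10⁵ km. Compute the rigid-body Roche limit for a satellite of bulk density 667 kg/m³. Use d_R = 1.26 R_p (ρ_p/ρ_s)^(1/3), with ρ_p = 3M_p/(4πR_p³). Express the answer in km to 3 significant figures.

1.13 × 10⁶ km

ρ_p = 3M_p/(4πR_p³) = 3 × (1.99 × 10³⁰) / (4π × (6.96 × 10⁸ m)³) = 1410 kg/m³
d_R = 1.26 × 6.96 × 10⁵ km × (1410/667)^(1/3)
    = 1.13 × 10⁶ km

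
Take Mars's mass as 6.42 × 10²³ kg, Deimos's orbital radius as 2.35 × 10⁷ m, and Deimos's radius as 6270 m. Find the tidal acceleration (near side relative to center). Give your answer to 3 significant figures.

Δg = 2GMr/d³
   = 2 × (6.674 × 10⁻¹¹) × (6.42 × 10²³) × (6270) / (2.35 × 10⁷)³
   = 4.14 × 10⁻⁵ m/s²

4.14 × 10⁻⁵ m/s²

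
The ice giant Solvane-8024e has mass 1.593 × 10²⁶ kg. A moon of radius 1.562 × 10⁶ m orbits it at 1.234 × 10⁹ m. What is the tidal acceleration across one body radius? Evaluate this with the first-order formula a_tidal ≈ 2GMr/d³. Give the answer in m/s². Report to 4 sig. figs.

1.768 × 10⁻⁵ m/s²

The tidal stretch is the gradient of GM/d² times the body's extent r, hence the 1/d³ dependence.
Δg = 2GMr/d³
   = 2 × (6.674 × 10⁻¹¹) × (1.593 × 10²⁶) × (1.562 × 10⁶) / (1.234 × 10⁹)³
   = 1.768 × 10⁻⁵ m/s²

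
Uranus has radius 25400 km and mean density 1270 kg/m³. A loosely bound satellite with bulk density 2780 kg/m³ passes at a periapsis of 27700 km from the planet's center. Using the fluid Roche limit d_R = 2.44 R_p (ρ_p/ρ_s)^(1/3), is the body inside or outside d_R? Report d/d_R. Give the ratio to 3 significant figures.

inside; d/d_R ≈ 0.580

d_R = 2.44 × (25400 km) × (1270/2780)^(1/3) = 47730 km
d/d_R = (27700) / (47730) = 0.580
Since d/d_R < 1, the body is inside the Roche limit.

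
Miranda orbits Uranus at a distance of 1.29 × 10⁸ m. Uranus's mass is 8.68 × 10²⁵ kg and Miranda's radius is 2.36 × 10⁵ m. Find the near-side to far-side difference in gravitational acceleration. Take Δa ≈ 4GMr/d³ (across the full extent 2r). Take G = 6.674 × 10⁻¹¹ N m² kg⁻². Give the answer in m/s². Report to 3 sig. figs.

2.55 × 10⁻³ m/s²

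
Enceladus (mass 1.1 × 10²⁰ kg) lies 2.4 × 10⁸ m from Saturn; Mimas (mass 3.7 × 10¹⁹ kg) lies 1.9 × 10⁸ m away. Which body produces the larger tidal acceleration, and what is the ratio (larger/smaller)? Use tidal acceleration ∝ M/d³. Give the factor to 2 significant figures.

Compare M/d³ for the two perturbers:
Enceladus: (1.1 × 10²⁰) / (2.4 × 10⁸)³ = 7.957 × 10⁻⁶
Mimas: (3.7 × 10¹⁹) / (1.9 × 10⁸)³ = 5.394 × 10⁻⁶
Ratio (larger/smaller) = 1.5

Enceladus, by a factor of ≈ 1.5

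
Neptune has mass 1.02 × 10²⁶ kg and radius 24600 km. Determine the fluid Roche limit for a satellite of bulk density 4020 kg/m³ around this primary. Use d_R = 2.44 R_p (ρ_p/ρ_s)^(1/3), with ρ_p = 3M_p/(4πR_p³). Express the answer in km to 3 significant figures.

44500 km

ρ_p = 3M_p/(4πR_p³) = 3 × (1.02 × 10²⁶) / (4π × (2.46 × 10⁷ m)³) = 1640 kg/m³
d_R = 2.44 × 24600 km × (1640/4020)^(1/3)
    = 44500 km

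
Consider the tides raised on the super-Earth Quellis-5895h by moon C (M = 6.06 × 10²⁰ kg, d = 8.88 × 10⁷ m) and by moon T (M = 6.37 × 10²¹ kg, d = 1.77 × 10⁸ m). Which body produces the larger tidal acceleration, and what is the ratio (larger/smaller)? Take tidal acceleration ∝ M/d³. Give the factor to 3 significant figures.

Moon T, by a factor of ≈ 1.33

Tidal stretch scales as M/d³; compute that for each body.
Moon C: (6.06 × 10²⁰) / (8.88 × 10⁷)³ = 8.654 × 10⁻⁴
Moon T: (6.37 × 10²¹) / (1.77 × 10⁸)³ = 1.149 × 10⁻³
Ratio (larger/smaller) = 1.33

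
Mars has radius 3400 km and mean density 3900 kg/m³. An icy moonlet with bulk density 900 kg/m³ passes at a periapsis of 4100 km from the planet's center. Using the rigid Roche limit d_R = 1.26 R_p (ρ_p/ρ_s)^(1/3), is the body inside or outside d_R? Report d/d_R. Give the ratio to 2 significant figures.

inside; d/d_R ≈ 0.59

d_R = 1.26 × (3400 km) × (3900/900)^(1/3) = 6984 km
d/d_R = (4100) / (6984) = 0.59
Since d/d_R < 1, the body is inside the Roche limit.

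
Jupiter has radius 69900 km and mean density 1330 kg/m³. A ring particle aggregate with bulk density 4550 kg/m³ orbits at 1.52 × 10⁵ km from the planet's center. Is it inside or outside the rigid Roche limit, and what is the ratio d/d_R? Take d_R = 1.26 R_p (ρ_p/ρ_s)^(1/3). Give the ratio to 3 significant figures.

outside; d/d_R ≈ 2.60

d_R = 1.26 × (69900 km) × (1330/4550)^(1/3) = 58450 km
d/d_R = (1.52 × 10⁵) / (58450) = 2.60
Since d/d_R > 1, the body is outside the Roche limit.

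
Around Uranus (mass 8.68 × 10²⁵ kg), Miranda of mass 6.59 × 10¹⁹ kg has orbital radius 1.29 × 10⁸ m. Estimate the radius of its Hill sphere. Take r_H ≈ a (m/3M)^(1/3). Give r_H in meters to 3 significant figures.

8.16 × 10⁵ m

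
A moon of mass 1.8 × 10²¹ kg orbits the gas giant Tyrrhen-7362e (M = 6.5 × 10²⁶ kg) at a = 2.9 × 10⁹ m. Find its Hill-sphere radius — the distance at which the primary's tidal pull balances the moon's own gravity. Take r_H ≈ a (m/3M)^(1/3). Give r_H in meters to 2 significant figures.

r_H ≈ a (m/3M)^(1/3)
    = (2.9 × 10⁹) × (1.8 × 10²¹ / (3 × 6.5 × 10²⁶))^(1/3)
    = 2.8 × 10⁷ m

2.8 × 10⁷ m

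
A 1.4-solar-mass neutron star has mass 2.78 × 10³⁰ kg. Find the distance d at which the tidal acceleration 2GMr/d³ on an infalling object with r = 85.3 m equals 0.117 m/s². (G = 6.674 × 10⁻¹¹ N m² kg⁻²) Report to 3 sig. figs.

2GMr/d³ = a_tidal  ⇒  d = (2GMr / a_tidal)^(1/3)
d = (2 × 6.674×10⁻¹¹ × (2.78 × 10³⁰) × (85.3) / (0.117))^(1/3)
  = 6.47 × 10⁷ m

6.47 × 10⁷ m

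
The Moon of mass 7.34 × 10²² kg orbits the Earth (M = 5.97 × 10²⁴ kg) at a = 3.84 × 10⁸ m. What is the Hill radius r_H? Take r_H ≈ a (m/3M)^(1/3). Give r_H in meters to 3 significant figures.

r_H ≈ a (m/3M)^(1/3)
    = (3.84 × 10⁸) × (7.34 × 10²² / (3 × 5.97 × 10²⁴))^(1/3)
    = 6.15 × 10⁷ m

6.15 × 10⁷ m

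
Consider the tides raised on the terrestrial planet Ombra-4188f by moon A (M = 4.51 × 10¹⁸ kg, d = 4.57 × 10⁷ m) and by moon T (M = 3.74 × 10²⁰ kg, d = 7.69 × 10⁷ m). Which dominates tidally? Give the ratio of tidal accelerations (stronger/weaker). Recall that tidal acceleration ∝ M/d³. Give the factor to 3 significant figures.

Tidal stretch scales as M/d³; compute that for each body.
Moon A: (4.51 × 10¹⁸) / (4.57 × 10⁷)³ = 4.725 × 10⁻⁵
Moon T: (3.74 × 10²⁰) / (7.69 × 10⁷)³ = 8.224 × 10⁻⁴
Ratio (larger/smaller) = 17.4

Moon T, by a factor of ≈ 17.4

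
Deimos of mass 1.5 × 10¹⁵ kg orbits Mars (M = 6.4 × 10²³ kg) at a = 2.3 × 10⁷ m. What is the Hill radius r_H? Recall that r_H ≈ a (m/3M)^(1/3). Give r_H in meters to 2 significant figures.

r_H ≈ a (m/3M)^(1/3)
    = (2.3 × 10⁷) × (1.5 × 10¹⁵ / (3 × 6.4 × 10²³))^(1/3)
    = 2.1 × 10⁴ m

2.1 × 10⁴ m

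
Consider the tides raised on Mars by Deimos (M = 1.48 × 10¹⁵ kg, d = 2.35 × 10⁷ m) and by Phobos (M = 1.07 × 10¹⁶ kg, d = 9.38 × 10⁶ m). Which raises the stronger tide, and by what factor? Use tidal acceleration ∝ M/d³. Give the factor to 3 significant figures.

Phobos, by a factor of ≈ 114

Tidal stretch scales as M/d³; compute that for each body.
Deimos: (1.48 × 10¹⁵) / (2.35 × 10⁷)³ = 1.140 × 10⁻⁷
Phobos: (1.07 × 10¹⁶) / (9.38 × 10⁶)³ = 1.297 × 10⁻⁵
Ratio (larger/smaller) = 114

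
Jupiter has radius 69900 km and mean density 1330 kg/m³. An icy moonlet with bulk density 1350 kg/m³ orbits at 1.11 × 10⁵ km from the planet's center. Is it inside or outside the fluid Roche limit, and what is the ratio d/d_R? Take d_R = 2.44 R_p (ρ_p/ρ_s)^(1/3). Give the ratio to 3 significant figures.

d_R = 2.44 × (69900 km) × (1330/1350)^(1/3) = 1.697 × 10⁵ km
d/d_R = (1.11 × 10⁵) / (1.697 × 10⁵) = 0.654
Since d/d_R < 1, the body is inside the Roche limit.

inside; d/d_R ≈ 0.654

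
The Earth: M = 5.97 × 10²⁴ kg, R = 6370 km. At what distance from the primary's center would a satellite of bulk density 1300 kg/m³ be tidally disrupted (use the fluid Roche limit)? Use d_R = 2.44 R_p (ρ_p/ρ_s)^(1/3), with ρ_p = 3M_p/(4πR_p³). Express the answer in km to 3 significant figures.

ρ_p = 3M_p/(4πR_p³) = 3 × (5.97 × 10²⁴) / (4π × (6.37 × 10⁶ m)³) = 5510 kg/m³
d_R = 2.44 × 6370 km × (5510/1300)^(1/3)
    = 25200 km

25200 km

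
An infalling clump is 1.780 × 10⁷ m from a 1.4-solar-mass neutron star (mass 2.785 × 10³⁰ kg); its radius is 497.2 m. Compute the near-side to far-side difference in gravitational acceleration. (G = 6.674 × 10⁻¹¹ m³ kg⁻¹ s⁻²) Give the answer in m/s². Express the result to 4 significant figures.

6.555 × 10¹ m/s²

The field gradient is 2GM/d³; across the full diameter 2r the difference is 4GMr/d³.
Δg = 4GMr/d³
   = 4 × (6.674 × 10⁻¹¹) × (2.785 × 10³⁰) × (497.2) / (1.780 × 10⁷)³
   = 6.555 × 10¹ m/s²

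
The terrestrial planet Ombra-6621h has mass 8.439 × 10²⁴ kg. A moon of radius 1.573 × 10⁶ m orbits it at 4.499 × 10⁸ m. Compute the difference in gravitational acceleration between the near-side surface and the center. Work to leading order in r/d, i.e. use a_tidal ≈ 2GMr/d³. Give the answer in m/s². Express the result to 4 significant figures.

Δa = 2GMr/d³
   = 2 × (6.674 × 10⁻¹¹) × (8.439 × 10²⁴) × (1.573 × 10⁶) / (4.499 × 10⁸)³
   = 1.946 × 10⁻⁵ m/s²

1.946 × 10⁻⁵ m/s²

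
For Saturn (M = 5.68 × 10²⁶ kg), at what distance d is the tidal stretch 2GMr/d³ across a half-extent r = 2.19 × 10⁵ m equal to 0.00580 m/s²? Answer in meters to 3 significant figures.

2GMr/d³ = a_tidal  ⇒  d = (2GMr / a_tidal)^(1/3)
d = (2 × 6.674×10⁻¹¹ × (5.68 × 10²⁶) × (2.19 × 10⁵) / (0.00580))^(1/3)
  = 1.42 × 10⁸ m

1.42 × 10⁸ m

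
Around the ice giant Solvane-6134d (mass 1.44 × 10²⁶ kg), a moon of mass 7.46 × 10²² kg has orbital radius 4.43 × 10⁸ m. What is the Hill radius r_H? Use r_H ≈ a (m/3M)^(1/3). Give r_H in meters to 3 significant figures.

r_H ≈ a (m/3M)^(1/3)
    = (4.43 × 10⁸) × (7.46 × 10²² / (3 × 1.44 × 10²⁶))^(1/3)
    = 2.47 × 10⁷ m

2.47 × 10⁷ m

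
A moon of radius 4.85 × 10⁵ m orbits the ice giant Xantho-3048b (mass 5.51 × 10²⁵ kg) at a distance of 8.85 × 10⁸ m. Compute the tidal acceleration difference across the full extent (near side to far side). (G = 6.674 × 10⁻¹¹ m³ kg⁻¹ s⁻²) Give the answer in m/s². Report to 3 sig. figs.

1.03 × 10⁻⁵ m/s²

a_tidal = 4GMr/d³
        = 4 × (6.674 × 10⁻¹¹) × (5.51 × 10²⁵) × (4.85 × 10⁵) / (8.85 × 10⁸)³
        = 1.03 × 10⁻⁵ m/s²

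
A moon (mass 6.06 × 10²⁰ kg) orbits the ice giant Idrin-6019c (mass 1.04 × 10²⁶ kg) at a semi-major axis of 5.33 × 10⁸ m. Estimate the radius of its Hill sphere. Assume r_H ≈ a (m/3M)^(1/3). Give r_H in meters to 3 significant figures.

r_H ≈ a (m/3M)^(1/3)
    = (5.33 × 10⁸) × (6.06 × 10²⁰ / (3 × 1.04 × 10²⁶))^(1/3)
    = 6.65 × 10⁶ m

6.65 × 10⁶ m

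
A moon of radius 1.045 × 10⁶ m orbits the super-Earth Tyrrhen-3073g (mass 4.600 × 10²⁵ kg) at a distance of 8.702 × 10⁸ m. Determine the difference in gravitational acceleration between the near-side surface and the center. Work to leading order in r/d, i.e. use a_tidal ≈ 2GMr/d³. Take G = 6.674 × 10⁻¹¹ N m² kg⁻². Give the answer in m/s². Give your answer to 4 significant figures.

9.737 × 10⁻⁶ m/s²

Δg = 2GMr/d³
   = 2 × (6.674 × 10⁻¹¹) × (4.600 × 10²⁵) × (1.045 × 10⁶) / (8.702 × 10⁸)³
   = 9.737 × 10⁻⁶ m/s²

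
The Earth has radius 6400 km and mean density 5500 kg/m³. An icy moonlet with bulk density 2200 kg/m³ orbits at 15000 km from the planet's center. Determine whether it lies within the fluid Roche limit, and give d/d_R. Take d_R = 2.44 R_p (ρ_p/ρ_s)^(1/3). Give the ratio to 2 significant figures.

d_R = 2.44 × (6400 km) × (5500/2200)^(1/3) = 21190 km
d/d_R = (15000) / (21190) = 0.71
Since d/d_R < 1, the body is inside the Roche limit.

inside; d/d_R ≈ 0.71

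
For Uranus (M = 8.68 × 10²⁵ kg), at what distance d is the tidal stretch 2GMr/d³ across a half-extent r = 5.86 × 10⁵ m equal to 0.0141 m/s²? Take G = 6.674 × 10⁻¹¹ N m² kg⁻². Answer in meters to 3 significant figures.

2GMr/d³ = a_tidal  ⇒  d = (2GMr / a_tidal)^(1/3)
d = (2 × 6.674×10⁻¹¹ × (8.68 × 10²⁵) × (5.86 × 10⁵) / (0.0141))^(1/3)
  = 7.84 × 10⁷ m

7.84 × 10⁷ m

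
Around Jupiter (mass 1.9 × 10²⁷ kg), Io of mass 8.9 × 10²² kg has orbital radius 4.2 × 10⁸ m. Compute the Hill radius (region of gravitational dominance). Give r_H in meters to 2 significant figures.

1.0 × 10⁷ m

r_H ≈ a (m/3M)^(1/3)
    = (4.2 × 10⁸) × (8.9 × 10²² / (3 × 1.9 × 10²⁷))^(1/3)
    = 1.0 × 10⁷ m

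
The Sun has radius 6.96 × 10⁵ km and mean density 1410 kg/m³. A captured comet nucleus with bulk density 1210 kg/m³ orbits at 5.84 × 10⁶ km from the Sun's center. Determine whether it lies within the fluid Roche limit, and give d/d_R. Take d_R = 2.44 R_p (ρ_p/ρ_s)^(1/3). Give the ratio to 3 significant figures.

outside; d/d_R ≈ 3.27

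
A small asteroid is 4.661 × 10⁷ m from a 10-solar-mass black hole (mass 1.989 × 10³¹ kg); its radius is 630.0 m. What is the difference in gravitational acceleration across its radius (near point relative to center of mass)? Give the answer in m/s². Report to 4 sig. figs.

1.652 × 10¹ m/s²

The tidal stretch is the gradient of GM/d² times the body's extent r, hence the 1/d³ dependence.
Δg = 2GMr/d³
   = 2 × (6.674 × 10⁻¹¹) × (1.989 × 10³¹) × (630.0) / (4.661 × 10⁷)³
   = 1.652 × 10¹ m/s²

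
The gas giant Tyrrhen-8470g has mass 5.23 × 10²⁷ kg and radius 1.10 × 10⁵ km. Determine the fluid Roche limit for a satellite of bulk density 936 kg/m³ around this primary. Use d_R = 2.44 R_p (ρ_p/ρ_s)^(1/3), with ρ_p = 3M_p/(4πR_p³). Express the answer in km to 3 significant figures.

ρ_p = 3M_p/(4πR_p³) = 3 × (5.23 × 10²⁷) / (4π × (1.10 × 10⁸ m)³) = 938 kg/m³
d_R = 2.44 × 1.10 × 10⁵ km × (938/936)^(1/3)
    = 2.69 × 10⁵ km

2.69 × 10⁵ km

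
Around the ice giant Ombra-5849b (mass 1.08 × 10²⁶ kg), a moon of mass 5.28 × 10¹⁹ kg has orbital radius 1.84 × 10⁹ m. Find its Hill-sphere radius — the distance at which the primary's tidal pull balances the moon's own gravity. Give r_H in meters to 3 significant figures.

1.01 × 10⁷ m

r_H ≈ a (m/3M)^(1/3)
    = (1.84 × 10⁹) × (5.28 × 10¹⁹ / (3 × 1.08 × 10²⁶))^(1/3)
    = 1.01 × 10⁷ m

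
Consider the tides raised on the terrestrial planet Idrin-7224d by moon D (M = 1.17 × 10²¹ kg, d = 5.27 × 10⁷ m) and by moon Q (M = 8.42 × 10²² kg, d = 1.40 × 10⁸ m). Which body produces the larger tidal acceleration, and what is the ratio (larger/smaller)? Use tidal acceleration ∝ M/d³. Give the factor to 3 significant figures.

Moon Q, by a factor of ≈ 3.84

Tidal acceleration ∝ M/d³, so compare M/d³ for each.
Moon D: (1.17 × 10²¹) / (5.27 × 10⁷)³ = 7.994 × 10⁻³
Moon Q: (8.42 × 10²²) / (1.40 × 10⁸)³ = 3.069 × 10⁻²
Ratio (larger/smaller) = 3.84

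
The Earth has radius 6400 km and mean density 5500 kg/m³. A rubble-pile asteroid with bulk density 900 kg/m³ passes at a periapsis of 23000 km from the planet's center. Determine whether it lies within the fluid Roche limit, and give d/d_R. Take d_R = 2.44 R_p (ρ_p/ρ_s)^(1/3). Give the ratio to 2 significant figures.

inside; d/d_R ≈ 0.81

d_R = 2.44 × (6400 km) × (5500/900)^(1/3) = 28550 km
d/d_R = (23000) / (28550) = 0.81
Since d/d_R < 1, the body is inside the Roche limit.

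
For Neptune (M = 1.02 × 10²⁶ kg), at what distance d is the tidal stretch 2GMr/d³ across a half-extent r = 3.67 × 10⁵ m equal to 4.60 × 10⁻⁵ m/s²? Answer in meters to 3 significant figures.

2GMr/d³ = a_tidal  ⇒  d = (2GMr / a_tidal)^(1/3)
d = (2 × 6.674×10⁻¹¹ × (1.02 × 10²⁶) × (3.67 × 10⁵) / (4.60 × 10⁻⁵))^(1/3)
  = 4.77 × 10⁸ m

4.77 × 10⁸ m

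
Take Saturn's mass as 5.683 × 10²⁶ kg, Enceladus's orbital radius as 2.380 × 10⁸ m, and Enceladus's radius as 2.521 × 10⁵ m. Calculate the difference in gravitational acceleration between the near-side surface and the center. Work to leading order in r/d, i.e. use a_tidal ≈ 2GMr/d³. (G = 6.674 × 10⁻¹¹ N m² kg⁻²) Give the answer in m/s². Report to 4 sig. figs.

1.419 × 10⁻³ m/s²

Differencing GM/(d−r)² and GM/d² to first order in r/d gives 2GMr/d³.
Δg = 2GMr/d³
   = 2 × (6.674 × 10⁻¹¹) × (5.683 × 10²⁶) × (2.521 × 10⁵) / (2.380 × 10⁸)³
   = 1.419 × 10⁻³ m/s²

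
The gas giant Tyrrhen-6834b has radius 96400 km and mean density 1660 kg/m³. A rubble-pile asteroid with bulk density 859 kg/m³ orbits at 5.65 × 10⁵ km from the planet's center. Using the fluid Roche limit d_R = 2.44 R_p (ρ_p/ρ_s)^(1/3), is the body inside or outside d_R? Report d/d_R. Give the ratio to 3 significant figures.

outside; d/d_R ≈ 1.93

d_R = 2.44 × (96400 km) × (1660/859)^(1/3) = 2.930 × 10⁵ km
d/d_R = (5.65 × 10⁵) / (2.930 × 10⁵) = 1.93
Since d/d_R > 1, the body is outside the Roche limit.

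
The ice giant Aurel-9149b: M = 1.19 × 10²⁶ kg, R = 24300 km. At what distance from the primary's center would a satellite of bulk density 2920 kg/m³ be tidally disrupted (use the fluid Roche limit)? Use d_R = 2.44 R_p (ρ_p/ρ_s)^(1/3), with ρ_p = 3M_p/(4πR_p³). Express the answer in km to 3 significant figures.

ρ_p = 3M_p/(4πR_p³) = 3 × (1.19 × 10²⁶) / (4π × (2.43 × 10⁷ m)³) = 1980 kg/m³
d_R = 2.44 × 24300 km × (1980/2920)^(1/3)
    = 52100 km

52100 km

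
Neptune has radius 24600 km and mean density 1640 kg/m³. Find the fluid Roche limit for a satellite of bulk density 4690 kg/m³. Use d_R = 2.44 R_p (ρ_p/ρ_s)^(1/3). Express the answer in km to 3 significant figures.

d_R = 2.44 × 24600 km × (1640/4690)^(1/3)
    = 42300 km

42300 km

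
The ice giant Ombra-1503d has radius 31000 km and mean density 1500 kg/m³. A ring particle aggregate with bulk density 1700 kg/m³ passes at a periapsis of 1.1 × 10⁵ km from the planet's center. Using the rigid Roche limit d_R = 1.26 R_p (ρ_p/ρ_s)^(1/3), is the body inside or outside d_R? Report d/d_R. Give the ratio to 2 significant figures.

outside; d/d_R ≈ 2.9

d_R = 1.26 × (31000 km) × (1500/1700)^(1/3) = 37460 km
d/d_R = (1.1 × 10⁵) / (37460) = 2.9
Since d/d_R > 1, the body is outside the Roche limit.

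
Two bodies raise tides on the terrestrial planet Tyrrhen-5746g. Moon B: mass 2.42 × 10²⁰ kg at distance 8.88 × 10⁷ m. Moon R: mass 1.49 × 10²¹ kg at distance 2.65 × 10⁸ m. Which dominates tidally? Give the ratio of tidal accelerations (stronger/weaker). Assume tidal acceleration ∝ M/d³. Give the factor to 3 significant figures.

Moon B, by a factor of ≈ 4.32

The tide-raising term goes as M/d³ (the gradient of a 1/d² field).
Moon B: (2.42 × 10²⁰) / (8.88 × 10⁷)³ = 3.456 × 10⁻⁴
Moon R: (1.49 × 10²¹) / (2.65 × 10⁸)³ = 8.007 × 10⁻⁵
Ratio (larger/smaller) = 4.32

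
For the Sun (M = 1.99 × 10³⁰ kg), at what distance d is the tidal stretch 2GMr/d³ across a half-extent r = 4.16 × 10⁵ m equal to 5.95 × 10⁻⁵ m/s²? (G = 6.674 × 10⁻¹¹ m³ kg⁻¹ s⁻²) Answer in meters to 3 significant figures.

1.23 × 10¹⁰ m

2GMr/d³ = a_tidal  ⇒  d = (2GMr / a_tidal)^(1/3)
d = (2 × 6.674×10⁻¹¹ × (1.99 × 10³⁰) × (4.16 × 10⁵) / (5.95 × 10⁻⁵))^(1/3)
  = 1.23 × 10¹⁰ m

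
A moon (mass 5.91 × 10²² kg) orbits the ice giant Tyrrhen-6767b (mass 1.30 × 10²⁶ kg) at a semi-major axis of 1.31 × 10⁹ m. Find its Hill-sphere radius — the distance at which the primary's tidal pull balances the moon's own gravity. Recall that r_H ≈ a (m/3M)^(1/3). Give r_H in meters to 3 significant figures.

r_H ≈ a (m/3M)^(1/3)
    = (1.31 × 10⁹) × (5.91 × 10²² / (3 × 1.30 × 10²⁶))^(1/3)
    = 6.98 × 10⁷ m

6.98 × 10⁷ m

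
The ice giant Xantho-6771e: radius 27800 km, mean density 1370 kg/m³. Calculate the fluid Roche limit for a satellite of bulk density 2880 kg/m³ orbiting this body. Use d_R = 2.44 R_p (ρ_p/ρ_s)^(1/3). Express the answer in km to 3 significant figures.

d_R = 2.44 × 27800 km × (1370/2880)^(1/3)
    = 53000 km

53000 km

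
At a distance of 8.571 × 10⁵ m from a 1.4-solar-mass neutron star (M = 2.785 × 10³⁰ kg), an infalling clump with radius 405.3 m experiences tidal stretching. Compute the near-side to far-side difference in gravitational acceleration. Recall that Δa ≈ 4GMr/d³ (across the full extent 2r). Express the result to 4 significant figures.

4.786 × 10⁵ m/s²

a_tidal = 4GMr/d³
        = 4 × (6.674 × 10⁻¹¹) × (2.785 × 10³⁰) × (405.3) / (8.571 × 10⁵)³
        = 4.786 × 10⁵ m/s²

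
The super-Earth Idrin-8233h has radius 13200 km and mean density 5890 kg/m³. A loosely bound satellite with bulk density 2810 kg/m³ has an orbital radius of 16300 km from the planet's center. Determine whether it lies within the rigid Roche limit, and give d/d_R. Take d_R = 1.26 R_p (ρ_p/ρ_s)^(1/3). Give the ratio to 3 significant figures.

inside; d/d_R ≈ 0.766

d_R = 1.26 × (13200 km) × (5890/2810)^(1/3) = 21290 km
d/d_R = (16300) / (21290) = 0.766
Since d/d_R < 1, the body is inside the Roche limit.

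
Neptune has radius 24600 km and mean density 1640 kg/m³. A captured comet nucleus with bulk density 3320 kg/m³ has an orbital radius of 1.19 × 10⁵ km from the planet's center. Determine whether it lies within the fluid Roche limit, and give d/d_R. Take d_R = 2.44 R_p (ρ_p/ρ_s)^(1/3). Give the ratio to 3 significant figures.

d_R = 2.44 × (24600 km) × (1640/3320)^(1/3) = 47450 km
d/d_R = (1.19 × 10⁵) / (47450) = 2.51
Since d/d_R > 1, the body is outside the Roche limit.

outside; d/d_R ≈ 2.51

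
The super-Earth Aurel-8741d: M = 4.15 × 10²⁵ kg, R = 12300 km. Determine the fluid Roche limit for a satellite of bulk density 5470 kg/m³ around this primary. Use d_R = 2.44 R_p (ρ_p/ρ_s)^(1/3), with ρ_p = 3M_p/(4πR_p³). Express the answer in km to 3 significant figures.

29700 km

ρ_p = 3M_p/(4πR_p³) = 3 × (4.15 × 10²⁵) / (4π × (1.23 × 10⁷ m)³) = 5320 kg/m³
d_R = 2.44 × 12300 km × (5320/5470)^(1/3)
    = 29700 km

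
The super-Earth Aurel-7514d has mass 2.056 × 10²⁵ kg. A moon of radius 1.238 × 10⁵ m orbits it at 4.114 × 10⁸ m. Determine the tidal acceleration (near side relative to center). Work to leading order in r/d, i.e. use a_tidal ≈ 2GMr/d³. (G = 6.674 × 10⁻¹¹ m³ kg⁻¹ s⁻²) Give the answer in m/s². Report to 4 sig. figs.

Δg = 2GMr/d³
   = 2 × (6.674 × 10⁻¹¹) × (2.056 × 10²⁵) × (1.238 × 10⁵) / (4.114 × 10⁸)³
   = 4.879 × 10⁻⁶ m/s²

4.879 × 10⁻⁶ m/s²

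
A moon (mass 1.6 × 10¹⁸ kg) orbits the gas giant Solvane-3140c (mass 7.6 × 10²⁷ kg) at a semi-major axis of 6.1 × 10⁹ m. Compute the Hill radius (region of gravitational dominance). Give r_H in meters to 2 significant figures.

r_H ≈ a (m/3M)^(1/3)
    = (6.1 × 10⁹) × (1.6 × 10¹⁸ / (3 × 7.6 × 10²⁷))^(1/3)
    = 2.5 × 10⁶ m

2.5 × 10⁶ m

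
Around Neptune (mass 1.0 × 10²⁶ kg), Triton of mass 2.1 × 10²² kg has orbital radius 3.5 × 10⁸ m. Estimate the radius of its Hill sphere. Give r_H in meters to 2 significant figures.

r_H ≈ a (m/3M)^(1/3)
    = (3.5 × 10⁸) × (2.1 × 10²² / (3 × 1.0 × 10²⁶))^(1/3)
    = 1.4 × 10⁷ m

1.4 × 10⁷ m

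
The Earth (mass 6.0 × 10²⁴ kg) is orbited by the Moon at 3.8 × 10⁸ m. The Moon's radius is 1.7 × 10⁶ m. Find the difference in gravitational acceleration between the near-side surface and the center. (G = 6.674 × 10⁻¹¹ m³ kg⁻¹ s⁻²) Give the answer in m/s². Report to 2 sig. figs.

Differencing GM/(d−r)² and GM/d² to first order in r/d gives 2GMr/d³.
a_tidal = 2GMr/d³
        = 2 × (6.674 × 10⁻¹¹) × (6.0 × 10²⁴) × (1.7 × 10⁶) / (3.8 × 10⁸)³
        = 2.5 × 10⁻⁵ m/s²

2.5 × 10⁻⁵ m/s²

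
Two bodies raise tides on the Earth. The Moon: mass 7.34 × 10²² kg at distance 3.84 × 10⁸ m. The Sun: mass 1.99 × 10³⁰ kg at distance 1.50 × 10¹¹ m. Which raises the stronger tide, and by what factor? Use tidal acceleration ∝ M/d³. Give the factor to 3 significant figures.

The tide-raising term goes as M/d³ (the gradient of a 1/d² field).
The Moon: (7.34 × 10²²) / (3.84 × 10⁸)³ = 1.296 × 10⁻³
The Sun: (1.99 × 10³⁰) / (1.50 × 10¹¹)³ = 5.896 × 10⁻⁴
Ratio (larger/smaller) = 2.20

The Moon, by a factor of ≈ 2.20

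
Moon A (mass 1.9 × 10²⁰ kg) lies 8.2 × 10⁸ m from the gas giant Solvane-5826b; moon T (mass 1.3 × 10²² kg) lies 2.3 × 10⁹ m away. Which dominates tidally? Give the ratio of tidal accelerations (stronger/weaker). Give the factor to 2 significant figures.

Moon T, by a factor of ≈ 3.1

The tide-raising term goes as M/d³ (the gradient of a 1/d² field).
Moon A: (1.9 × 10²⁰) / (8.2 × 10⁸)³ = 3.446 × 10⁻⁷
Moon T: (1.3 × 10²²) / (2.3 × 10⁹)³ = 1.068 × 10⁻⁶
Ratio (larger/smaller) = 3.1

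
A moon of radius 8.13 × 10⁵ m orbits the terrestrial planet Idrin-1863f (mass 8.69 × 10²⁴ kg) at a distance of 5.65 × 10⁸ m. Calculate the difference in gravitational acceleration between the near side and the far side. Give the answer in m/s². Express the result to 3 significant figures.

1.05 × 10⁻⁵ m/s²

Near-to-far spans 2r, so the tidal difference is twice the near-to-center value: 4GMr/d³.
Δg = 4GMr/d³
   = 4 × (6.674 × 10⁻¹¹) × (8.69 × 10²⁴) × (8.13 × 10⁵) / (5.65 × 10⁸)³
   = 1.05 × 10⁻⁵ m/s²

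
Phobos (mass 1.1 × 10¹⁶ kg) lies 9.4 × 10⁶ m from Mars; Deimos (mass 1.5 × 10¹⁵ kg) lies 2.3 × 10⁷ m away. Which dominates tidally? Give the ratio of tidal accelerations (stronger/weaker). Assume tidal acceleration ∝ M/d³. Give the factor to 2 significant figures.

Compare M/d³ for the two perturbers:
Phobos: (1.1 × 10¹⁶) / (9.4 × 10⁶)³ = 1.324 × 10⁻⁵
Deimos: (1.5 × 10¹⁵) / (2.3 × 10⁷)³ = 1.233 × 10⁻⁷
Ratio (larger/smaller) = 110

Phobos, by a factor of ≈ 110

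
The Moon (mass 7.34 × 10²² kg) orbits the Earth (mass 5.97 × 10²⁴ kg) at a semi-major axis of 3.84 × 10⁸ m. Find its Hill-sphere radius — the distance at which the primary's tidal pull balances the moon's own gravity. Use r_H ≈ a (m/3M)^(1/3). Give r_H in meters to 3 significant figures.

6.15 × 10⁷ m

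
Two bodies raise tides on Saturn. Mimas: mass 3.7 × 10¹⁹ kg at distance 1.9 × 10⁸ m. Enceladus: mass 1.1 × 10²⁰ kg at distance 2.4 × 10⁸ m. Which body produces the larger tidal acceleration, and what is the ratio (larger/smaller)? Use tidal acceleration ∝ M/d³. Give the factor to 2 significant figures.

The tide-raising term goes as M/d³ (the gradient of a 1/d² field).
Mimas: (3.7 × 10¹⁹) / (1.9 × 10⁸)³ = 5.394 × 10⁻⁶
Enceladus: (1.1 × 10²⁰) / (2.4 × 10⁸)³ = 7.957 × 10⁻⁶
Ratio (larger/smaller) = 1.5

Enceladus, by a factor of ≈ 1.5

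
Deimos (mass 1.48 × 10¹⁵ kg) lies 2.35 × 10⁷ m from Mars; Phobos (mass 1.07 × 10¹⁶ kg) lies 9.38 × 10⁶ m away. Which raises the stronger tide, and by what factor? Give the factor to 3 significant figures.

Compare M/d³ for the two perturbers:
Deimos: (1.48 × 10¹⁵) / (2.35 × 10⁷)³ = 1.140 × 10⁻⁷
Phobos: (1.07 × 10¹⁶) / (9.38 × 10⁶)³ = 1.297 × 10⁻⁵
Ratio (larger/smaller) = 114

Phobos, by a factor of ≈ 114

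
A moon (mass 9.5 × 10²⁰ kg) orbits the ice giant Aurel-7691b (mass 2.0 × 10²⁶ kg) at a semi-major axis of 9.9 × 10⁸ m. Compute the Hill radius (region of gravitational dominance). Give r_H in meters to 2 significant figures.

r_H ≈ a (m/3M)^(1/3)
    = (9.9 × 10⁸) × (9.5 × 10²⁰ / (3 × 2.0 × 10²⁶))^(1/3)
    = 1.2 × 10⁷ m

1.2 × 10⁷ m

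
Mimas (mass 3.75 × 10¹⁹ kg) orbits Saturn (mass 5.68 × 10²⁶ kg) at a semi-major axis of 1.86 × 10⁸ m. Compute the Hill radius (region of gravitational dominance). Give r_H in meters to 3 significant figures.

5.21 × 10⁵ m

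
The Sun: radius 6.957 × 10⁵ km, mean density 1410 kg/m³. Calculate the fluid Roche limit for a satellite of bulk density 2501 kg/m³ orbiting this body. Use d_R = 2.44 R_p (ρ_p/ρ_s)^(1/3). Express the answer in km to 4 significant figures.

1.402 × 10⁶ km

d_R = 2.44 × 6.957 × 10⁵ km × (1410/2501)^(1/3)
    = 1.402 × 10⁶ km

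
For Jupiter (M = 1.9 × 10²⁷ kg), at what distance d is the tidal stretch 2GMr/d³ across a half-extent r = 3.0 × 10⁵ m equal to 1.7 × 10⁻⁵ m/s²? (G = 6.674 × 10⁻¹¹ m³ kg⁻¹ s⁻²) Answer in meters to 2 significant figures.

1.6 × 10⁹ m

2GMr/d³ = a_tidal  ⇒  d = (2GMr / a_tidal)^(1/3)
d = (2 × 6.674×10⁻¹¹ × (1.9 × 10²⁷) × (3.0 × 10⁵) / (1.7 × 10⁻⁵))^(1/3)
  = 1.6 × 10⁹ m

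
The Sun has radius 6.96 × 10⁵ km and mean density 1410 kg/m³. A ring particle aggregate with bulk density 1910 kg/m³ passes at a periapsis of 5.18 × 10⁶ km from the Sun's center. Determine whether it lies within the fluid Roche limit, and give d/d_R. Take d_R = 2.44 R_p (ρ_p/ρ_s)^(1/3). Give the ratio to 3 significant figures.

outside; d/d_R ≈ 3.37

d_R = 2.44 × (6.96 × 10⁵ km) × (1410/1910)^(1/3) = 1.535 × 10⁶ km
d/d_R = (5.18 × 10⁶) / (1.535 × 10⁶) = 3.37
Since d/d_R > 1, the body is outside the Roche limit.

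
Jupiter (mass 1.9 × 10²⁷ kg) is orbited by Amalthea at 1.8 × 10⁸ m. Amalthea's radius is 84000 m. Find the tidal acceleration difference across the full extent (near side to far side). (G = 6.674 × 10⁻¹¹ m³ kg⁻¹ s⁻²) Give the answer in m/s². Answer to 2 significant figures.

Δg = 4GMr/d³
   = 4 × (6.674 × 10⁻¹¹) × (1.9 × 10²⁷) × (84000) / (1.8 × 10⁸)³
   = 7.3 × 10⁻³ m/s²

7.3 × 10⁻³ m/s²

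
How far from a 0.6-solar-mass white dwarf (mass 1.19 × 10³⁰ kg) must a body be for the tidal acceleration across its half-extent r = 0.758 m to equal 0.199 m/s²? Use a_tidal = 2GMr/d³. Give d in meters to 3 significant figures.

8.46 × 10⁶ m

2GMr/d³ = a_tidal  ⇒  d = (2GMr / a_tidal)^(1/3)
d = (2 × 6.674×10⁻¹¹ × (1.19 × 10³⁰) × (0.758) / (0.199))^(1/3)
  = 8.46 × 10⁶ m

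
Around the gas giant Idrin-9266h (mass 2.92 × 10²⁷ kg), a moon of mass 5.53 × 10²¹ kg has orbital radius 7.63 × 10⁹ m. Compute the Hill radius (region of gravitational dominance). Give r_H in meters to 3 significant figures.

r_H ≈ a (m/3M)^(1/3)
    = (7.63 × 10⁹) × (5.53 × 10²¹ / (3 × 2.92 × 10²⁷))^(1/3)
    = 6.55 × 10⁷ m

6.55 × 10⁷ m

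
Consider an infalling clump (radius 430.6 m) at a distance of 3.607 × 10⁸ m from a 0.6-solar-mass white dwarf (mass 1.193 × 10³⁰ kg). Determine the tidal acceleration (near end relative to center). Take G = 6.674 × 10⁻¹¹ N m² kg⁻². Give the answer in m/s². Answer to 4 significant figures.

1.461 × 10⁻³ m/s²

Δa = 2GMr/d³
   = 2 × (6.674 × 10⁻¹¹) × (1.193 × 10³⁰) × (430.6) / (3.607 × 10⁸)³
   = 1.461 × 10⁻³ m/s²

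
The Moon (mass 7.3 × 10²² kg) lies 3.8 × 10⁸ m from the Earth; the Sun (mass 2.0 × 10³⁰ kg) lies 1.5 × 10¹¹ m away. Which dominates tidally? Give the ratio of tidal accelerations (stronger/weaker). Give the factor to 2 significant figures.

Compare M/d³ for the two perturbers:
The Moon: (7.3 × 10²²) / (3.8 × 10⁸)³ = 1.330 × 10⁻³
The Sun: (2.0 × 10³⁰) / (1.5 × 10¹¹)³ = 5.926 × 10⁻⁴
Ratio (larger/smaller) = 2.2

The Moon, by a factor of ≈ 2.2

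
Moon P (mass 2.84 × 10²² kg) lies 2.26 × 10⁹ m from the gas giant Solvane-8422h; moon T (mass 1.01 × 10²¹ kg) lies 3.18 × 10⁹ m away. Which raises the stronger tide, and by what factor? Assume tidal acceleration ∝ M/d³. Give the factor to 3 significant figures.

Moon P, by a factor of ≈ 78.3

Tidal stretch scales as M/d³; compute that for each body.
Moon P: (2.84 × 10²²) / (2.26 × 10⁹)³ = 2.460 × 10⁻⁶
Moon T: (1.01 × 10²¹) / (3.18 × 10⁹)³ = 3.141 × 10⁻⁸
Ratio (larger/smaller) = 78.3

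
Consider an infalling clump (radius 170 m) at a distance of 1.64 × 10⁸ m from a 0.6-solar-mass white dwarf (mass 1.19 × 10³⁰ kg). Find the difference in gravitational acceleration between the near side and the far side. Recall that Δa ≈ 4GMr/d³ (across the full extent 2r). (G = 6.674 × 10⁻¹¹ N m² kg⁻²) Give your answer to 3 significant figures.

1.22 × 10⁻² m/s²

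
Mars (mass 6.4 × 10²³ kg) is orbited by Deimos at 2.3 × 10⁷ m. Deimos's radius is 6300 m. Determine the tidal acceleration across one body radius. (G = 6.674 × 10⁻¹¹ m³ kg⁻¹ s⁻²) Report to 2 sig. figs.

4.4 × 10⁻⁵ m/s²

a_tidal = 2GMr/d³
        = 2 × (6.674 × 10⁻¹¹) × (6.4 × 10²³) × (6300) / (2.3 × 10⁷)³
        = 4.4 × 10⁻⁵ m/s²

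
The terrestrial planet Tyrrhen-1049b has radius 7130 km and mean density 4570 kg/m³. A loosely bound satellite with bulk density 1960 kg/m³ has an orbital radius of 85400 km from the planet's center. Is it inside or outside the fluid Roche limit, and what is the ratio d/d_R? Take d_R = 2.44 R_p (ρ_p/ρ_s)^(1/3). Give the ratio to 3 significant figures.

d_R = 2.44 × (7130 km) × (4570/1960)^(1/3) = 23070 km
d/d_R = (85400) / (23070) = 3.70
Since d/d_R > 1, the body is outside the Roche limit.

outside; d/d_R ≈ 3.70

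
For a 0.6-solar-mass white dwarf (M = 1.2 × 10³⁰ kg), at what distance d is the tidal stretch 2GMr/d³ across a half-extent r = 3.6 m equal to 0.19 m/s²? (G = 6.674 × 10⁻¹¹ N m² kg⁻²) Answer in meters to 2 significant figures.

2GMr/d³ = a_tidal  ⇒  d = (2GMr / a_tidal)^(1/3)
d = (2 × 6.674×10⁻¹¹ × (1.2 × 10³⁰) × (3.6) / (0.19))^(1/3)
  = 1.4 × 10⁷ m

1.4 × 10⁷ m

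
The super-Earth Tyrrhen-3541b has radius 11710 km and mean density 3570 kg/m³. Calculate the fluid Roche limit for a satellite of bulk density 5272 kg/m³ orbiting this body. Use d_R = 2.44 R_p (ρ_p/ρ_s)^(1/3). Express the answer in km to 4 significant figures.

25090 km

d_R = 2.44 × 11710 km × (3570/5272)^(1/3)
    = 25090 km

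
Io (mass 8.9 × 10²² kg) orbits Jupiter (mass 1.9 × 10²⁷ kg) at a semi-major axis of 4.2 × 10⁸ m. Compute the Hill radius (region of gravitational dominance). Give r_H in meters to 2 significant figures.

1.0 × 10⁷ m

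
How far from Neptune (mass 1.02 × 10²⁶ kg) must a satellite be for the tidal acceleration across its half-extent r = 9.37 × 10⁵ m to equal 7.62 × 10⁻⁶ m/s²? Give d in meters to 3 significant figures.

2GMr/d³ = a_tidal  ⇒  d = (2GMr / a_tidal)^(1/3)
d = (2 × 6.674×10⁻¹¹ × (1.02 × 10²⁶) × (9.37 × 10⁵) / (7.62 × 10⁻⁶))^(1/3)
  = 1.19 × 10⁹ m

1.19 × 10⁹ m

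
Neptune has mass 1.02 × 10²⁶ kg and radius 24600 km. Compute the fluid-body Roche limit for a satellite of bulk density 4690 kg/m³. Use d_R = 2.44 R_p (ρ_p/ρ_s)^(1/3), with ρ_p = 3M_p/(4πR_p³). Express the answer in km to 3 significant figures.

ρ_p = 3M_p/(4πR_p³) = 3 × (1.02 × 10²⁶) / (4π × (2.46 × 10⁷ m)³) = 1640 kg/m³
d_R = 2.44 × 24600 km × (1640/4690)^(1/3)
    = 42300 km

42300 km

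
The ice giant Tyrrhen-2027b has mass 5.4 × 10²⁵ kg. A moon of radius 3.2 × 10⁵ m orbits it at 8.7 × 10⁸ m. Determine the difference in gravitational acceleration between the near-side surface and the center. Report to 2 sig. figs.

3.5 × 10⁻⁶ m/s²

Since r ≪ d, expand the inverse-square field across one radius to get the leading 2GMr/d³ term.
Δg = 2GMr/d³
   = 2 × (6.674 × 10⁻¹¹) × (5.4 × 10²⁵) × (3.2 × 10⁵) / (8.7 × 10⁸)³
   = 3.5 × 10⁻⁶ m/s²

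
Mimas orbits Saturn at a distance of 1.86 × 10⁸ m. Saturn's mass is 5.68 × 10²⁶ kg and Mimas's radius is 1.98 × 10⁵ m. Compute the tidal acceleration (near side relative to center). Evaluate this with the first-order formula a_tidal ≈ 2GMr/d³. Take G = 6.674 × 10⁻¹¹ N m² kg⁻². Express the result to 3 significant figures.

a_tidal = 2GMr/d³
        = 2 × (6.674 × 10⁻¹¹) × (5.68 × 10²⁶) × (1.98 × 10⁵) / (1.86 × 10⁸)³
        = 2.33 × 10⁻³ m/s²

2.33 × 10⁻³ m/s²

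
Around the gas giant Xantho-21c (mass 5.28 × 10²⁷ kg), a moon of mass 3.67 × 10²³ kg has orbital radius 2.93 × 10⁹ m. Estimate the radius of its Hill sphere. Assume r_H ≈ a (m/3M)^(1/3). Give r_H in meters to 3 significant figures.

8.35 × 10⁷ m

r_H ≈ a (m/3M)^(1/3)
    = (2.93 × 10⁹) × (3.67 × 10²³ / (3 × 5.28 × 10²⁷))^(1/3)
    = 8.35 × 10⁷ m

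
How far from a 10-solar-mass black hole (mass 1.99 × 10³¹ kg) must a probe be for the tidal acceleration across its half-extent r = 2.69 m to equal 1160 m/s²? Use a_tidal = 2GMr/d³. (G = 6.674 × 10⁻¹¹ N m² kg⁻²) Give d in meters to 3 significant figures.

1.83 × 10⁶ m

2GMr/d³ = a_tidal  ⇒  d = (2GMr / a_tidal)^(1/3)
d = (2 × 6.674×10⁻¹¹ × (1.99 × 10³¹) × (2.69) / (1160))^(1/3)
  = 1.83 × 10⁶ m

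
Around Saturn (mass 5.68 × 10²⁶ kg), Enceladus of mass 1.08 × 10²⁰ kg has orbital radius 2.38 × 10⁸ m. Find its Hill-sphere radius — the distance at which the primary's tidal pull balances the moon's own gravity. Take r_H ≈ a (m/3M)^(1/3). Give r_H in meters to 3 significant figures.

r_H ≈ a (m/3M)^(1/3)
    = (2.38 × 10⁸) × (1.08 × 10²⁰ / (3 × 5.68 × 10²⁶))^(1/3)
    = 9.49 × 10⁵ m

9.49 × 10⁵ m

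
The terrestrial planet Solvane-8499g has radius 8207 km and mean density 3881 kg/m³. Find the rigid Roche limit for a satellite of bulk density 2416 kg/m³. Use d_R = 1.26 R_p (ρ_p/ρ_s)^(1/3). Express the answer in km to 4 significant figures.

d_R = 1.26 × 8207 km × (3881/2416)^(1/3)
    = 12110 km

12110 km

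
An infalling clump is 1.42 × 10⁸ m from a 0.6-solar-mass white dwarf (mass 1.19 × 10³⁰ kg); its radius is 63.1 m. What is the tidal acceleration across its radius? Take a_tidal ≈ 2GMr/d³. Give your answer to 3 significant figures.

3.50 × 10⁻³ m/s²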